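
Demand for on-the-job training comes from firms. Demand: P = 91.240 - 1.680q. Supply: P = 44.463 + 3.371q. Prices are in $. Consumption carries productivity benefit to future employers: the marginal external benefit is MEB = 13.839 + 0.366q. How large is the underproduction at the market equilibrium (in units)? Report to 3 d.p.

3.677 units

Market equilibrium (private): 44.463 + 3.371q = 91.240 - 1.680q → q_m = 9.2609.
Social marginal benefit = demand + MEB = 105.079 - 1.314q.
Set SMB = MC: 105.079 - 1.314q = 44.463 + 3.371q → q* = 12.9383.
Gap = |9.2609 − 12.9383| = 3.6774.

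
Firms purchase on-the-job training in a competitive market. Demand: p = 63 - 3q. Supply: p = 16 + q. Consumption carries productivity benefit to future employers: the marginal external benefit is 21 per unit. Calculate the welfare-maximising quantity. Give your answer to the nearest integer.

q* = 17

Social marginal benefit = demand + MEB = 84 - 3q.
Set SMB = MC: 84 - 3q = 16 + q → q* = 17.0000.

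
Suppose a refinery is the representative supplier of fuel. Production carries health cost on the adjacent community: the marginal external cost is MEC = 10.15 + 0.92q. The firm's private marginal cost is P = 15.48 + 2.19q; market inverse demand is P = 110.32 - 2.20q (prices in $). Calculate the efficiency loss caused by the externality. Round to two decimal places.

Market equilibrium (private): 15.48 + 2.19q = 110.32 - 2.20q → q_m = 21.6036.
Social marginal cost = private MC + MEC = 25.63 + 3.11q.
Set SMC = demand: 25.63 + 3.11q = 110.32 - 2.20q → q* = 15.9492.
Height of the DWL triangle at q_m is SMC(q_m) − demand(q_m) = MEC(q_m) = 30.0254.
DWL = ½ × 5.6544 × 30.0254 = 84.8878.

DWL = $84.89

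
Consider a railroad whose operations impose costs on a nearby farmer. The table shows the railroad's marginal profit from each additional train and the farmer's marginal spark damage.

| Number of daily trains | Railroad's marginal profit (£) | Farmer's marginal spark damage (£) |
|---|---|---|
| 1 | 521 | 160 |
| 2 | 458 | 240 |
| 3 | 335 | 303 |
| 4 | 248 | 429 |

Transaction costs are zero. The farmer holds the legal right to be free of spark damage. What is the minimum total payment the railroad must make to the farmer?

Efficient level: marginal profit ≥ marginal spark damage through level 3, so k* = 3.
With the farmer holding the right, the railroad must at least compensate total damage at k*: 160 + 240 + 303 = 703.

£703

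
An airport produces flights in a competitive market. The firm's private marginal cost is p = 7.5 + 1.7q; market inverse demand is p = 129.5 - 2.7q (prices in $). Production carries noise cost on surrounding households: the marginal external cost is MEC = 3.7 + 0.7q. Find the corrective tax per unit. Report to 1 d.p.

tax = $19.9 per unit

Social marginal cost = private MC + MEC = 11.2 + 2.4q.
Set SMC = demand: 11.2 + 2.4q = 129.5 - 2.7q → q* = 23.1961.
The Pigouvian tax equals MEC at q*: 3.7 + 0.7×23.1961 = 19.9373.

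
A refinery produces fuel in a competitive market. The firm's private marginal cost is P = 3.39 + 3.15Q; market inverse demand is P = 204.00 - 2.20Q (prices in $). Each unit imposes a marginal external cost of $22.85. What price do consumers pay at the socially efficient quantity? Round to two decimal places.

P = $130.90

Social marginal cost = private MC + MEC = 26.24 + 3.15Q.
Set SMC = demand: 26.24 + 3.15Q = 204.00 - 2.20Q → Q* = 33.2262.
Consumer price on the demand curve at Q*: 204.00 − 2.20×33.2262 = 130.9024.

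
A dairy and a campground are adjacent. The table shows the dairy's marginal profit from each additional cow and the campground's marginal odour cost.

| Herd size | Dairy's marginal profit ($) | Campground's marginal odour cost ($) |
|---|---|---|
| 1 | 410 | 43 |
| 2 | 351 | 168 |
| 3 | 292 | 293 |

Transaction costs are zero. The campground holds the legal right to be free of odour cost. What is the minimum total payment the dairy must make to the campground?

Efficient level: marginal profit ≥ marginal odour cost through level 2, so k* = 2.
With the campground holding the right, the dairy must at least compensate total damage at k*: 43 + 168 = 211.

$211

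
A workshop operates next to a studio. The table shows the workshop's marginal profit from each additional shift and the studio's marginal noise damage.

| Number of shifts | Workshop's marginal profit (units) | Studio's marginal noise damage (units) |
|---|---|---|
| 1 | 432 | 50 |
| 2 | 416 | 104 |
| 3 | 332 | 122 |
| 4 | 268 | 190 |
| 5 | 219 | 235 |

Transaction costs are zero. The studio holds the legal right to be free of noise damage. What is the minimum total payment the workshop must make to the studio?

466

Efficient level: marginal profit ≥ marginal noise damage through level 4, so k* = 4.
With the studio holding the right, the workshop must at least compensate total damage at k*: 50 + 104 + 122 + 190 = 466.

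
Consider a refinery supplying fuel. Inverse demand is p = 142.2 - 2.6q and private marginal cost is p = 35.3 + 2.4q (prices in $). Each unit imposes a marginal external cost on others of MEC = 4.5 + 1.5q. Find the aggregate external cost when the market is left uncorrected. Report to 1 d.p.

Market equilibrium (private): 35.3 + 2.4q = 142.2 - 2.6q → q_m = 21.3800.
Total external cost = ∫₀^{q_m} (4.5 + 1.5q) dq = 4.5×21.3800 + ½×1.5×21.3800² = 439.0383.

$439.0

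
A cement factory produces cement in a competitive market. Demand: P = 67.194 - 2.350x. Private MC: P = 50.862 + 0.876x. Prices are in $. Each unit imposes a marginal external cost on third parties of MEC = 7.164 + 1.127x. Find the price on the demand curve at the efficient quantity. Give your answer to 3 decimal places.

Social marginal cost = private MC + MEC = 58.026 + 2.003x.
Set SMC = demand: 58.026 + 2.003x = 67.194 - 2.350x → x* = 2.1061.
Consumer price on the demand curve at x*: 67.194 − 2.350×2.1061 = 62.2447.

P = $62.245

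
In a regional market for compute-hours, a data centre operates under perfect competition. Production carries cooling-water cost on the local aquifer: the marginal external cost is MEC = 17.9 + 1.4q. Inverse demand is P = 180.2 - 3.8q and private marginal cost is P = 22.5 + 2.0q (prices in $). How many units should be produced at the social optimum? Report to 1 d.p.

Social marginal cost = private MC + MEC = 40.4 + 3.4q.
Set SMC = demand: 40.4 + 3.4q = 180.2 - 3.8q → q* = 19.4167.

q* = 19.4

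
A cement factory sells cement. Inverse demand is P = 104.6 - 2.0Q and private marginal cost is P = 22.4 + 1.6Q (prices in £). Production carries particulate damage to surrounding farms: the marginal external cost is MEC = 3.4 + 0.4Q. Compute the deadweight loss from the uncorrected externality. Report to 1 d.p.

Market equilibrium (private): 22.4 + 1.6Q = 104.6 - 2.0Q → Q_m = 22.8333.
Social marginal cost = private MC + MEC = 25.8 + 2.0Q.
Set SMC = demand: 25.8 + 2.0Q = 104.6 - 2.0Q → Q* = 19.7000.
Between Q* and Q_m the wedge SMC − demand runs linearly from 0 to MEC(Q_m), so the loss is a triangle.
DWL = ½ × 3.1333 × 12.5333 = 19.6353.

DWL = £19.6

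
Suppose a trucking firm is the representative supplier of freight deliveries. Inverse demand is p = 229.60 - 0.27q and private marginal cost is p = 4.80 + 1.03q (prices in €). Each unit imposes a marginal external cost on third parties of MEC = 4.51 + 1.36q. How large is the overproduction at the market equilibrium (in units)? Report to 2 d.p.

90.11 units

Market equilibrium (private): 4.80 + 1.03q = 229.60 - 0.27q → q_m = 172.9231.
Social marginal cost = private MC + MEC = 9.31 + 2.39q.
Set SMC = demand: 9.31 + 2.39q = 229.60 - 0.27q → q* = 82.8158.
Gap = |172.9231 − 82.8158| = 90.1073.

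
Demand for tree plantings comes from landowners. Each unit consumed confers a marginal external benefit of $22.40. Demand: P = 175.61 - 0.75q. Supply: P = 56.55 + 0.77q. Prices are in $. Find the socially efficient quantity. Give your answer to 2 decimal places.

Social marginal benefit = demand + MEB = 198.01 - 0.75q.
Set SMB = MC: 198.01 - 0.75q = 56.55 + 0.77q → q* = 93.0658.

q* = 93.07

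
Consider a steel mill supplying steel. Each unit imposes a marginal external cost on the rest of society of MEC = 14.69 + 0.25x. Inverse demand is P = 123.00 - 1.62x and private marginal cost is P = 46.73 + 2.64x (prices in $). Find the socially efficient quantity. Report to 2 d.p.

Social marginal cost = private MC + MEC = 61.42 + 2.89x.
Set SMC = demand: 61.42 + 2.89x = 123.00 - 1.62x → x* = 13.6541.

x* = 13.65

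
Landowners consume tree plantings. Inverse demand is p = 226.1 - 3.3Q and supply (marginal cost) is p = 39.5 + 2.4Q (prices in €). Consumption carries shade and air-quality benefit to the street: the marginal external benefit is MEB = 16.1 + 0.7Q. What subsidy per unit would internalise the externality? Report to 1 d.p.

Social marginal benefit = demand + MEB = 242.2 - 2.6Q.
Set SMB = MC: 242.2 - 2.6Q = 39.5 + 2.4Q → Q* = 40.5400.
The Pigouvian subsidy equals MEB at Q*: 16.1 + 0.7×40.5400 = 44.4780.

subsidy = €44.5 per unit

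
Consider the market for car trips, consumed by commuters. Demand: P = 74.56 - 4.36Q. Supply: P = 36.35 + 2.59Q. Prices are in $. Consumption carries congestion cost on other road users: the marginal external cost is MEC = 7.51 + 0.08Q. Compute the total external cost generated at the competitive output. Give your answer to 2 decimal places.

$42.50

Market equilibrium (private): 36.35 + 2.59Q = 74.56 - 4.36Q → Q_m = 5.4978.
Total external cost = ∫₀^{Q_m} (7.51 + 0.08Q) dQ = 7.51×5.4978 + ½×0.08×5.4978² = 42.4975.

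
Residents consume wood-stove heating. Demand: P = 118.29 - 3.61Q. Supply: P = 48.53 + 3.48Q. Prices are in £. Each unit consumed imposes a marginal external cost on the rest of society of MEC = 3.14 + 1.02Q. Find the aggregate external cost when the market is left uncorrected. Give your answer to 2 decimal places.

Market equilibrium (private): 48.53 + 3.48Q = 118.29 - 3.61Q → Q_m = 9.8392.
Total external cost = ∫₀^{Q_m} (3.14 + 1.02Q) dQ = 3.14×9.8392 + ½×1.02×9.8392² = 80.2681.

£80.27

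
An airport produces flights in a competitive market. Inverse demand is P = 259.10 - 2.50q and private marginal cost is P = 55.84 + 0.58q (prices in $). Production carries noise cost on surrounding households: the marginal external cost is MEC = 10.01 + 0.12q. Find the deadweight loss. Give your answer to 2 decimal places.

Market equilibrium (private): 55.84 + 0.58q = 259.10 - 2.50q → q_m = 65.9935.
Social marginal cost = private MC + MEC = 65.85 + 0.70q.
Set SMC = demand: 65.85 + 0.70q = 259.10 - 2.50q → q* = 60.3906.
Height of the DWL triangle at q_m is SMC(q_m) − demand(q_m) = MEC(q_m) = 17.9292.
DWL = ½ × 5.6029 × 17.9292 = 50.2278.

DWL = $50.23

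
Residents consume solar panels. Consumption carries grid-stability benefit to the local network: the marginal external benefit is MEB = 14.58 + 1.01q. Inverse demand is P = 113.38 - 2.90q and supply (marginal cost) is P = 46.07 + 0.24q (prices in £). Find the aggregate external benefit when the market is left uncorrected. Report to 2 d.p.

£544.60

Market equilibrium (private): 46.07 + 0.24q = 113.38 - 2.90q → q_m = 21.4363.
Total external benefit = ∫₀^{q_m} (14.58 + 1.01q) dq = 14.58×21.4363 + ½×1.01×21.4363² = 544.5963.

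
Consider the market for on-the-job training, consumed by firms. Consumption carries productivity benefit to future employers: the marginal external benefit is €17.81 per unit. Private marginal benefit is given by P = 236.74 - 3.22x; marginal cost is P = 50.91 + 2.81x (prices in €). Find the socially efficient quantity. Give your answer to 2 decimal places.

x* = 33.77

Social marginal benefit = demand + MEB = 254.55 - 3.22x.
Set SMB = MC: 254.55 - 3.22x = 50.91 + 2.81x → x* = 33.7711.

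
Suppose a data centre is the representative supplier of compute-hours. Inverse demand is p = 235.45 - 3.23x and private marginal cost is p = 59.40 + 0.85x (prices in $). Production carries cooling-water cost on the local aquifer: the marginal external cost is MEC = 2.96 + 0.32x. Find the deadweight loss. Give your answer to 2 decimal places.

Market equilibrium (private): 59.40 + 0.85x = 235.45 - 3.23x → x_m = 43.1495.
Social marginal cost = private MC + MEC = 62.36 + 1.17x.
Set SMC = demand: 62.36 + 1.17x = 235.45 - 3.23x → x* = 39.3386.
The welfare-loss triangle has base |x_m − x*| and height MEC(x_m) (the vertical gap between SMC and demand is zero at x* and MEC at x_m).
DWL = ½ × 3.8109 × 16.7678 = 31.9502.

DWL = $31.95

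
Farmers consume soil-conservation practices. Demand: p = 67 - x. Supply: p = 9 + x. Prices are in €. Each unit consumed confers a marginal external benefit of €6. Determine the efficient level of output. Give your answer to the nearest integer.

Social marginal benefit = demand + MEB = 73 - x.
Set SMB = MC: 73 - x = 9 + x → x* = 32.0000.

x* = 32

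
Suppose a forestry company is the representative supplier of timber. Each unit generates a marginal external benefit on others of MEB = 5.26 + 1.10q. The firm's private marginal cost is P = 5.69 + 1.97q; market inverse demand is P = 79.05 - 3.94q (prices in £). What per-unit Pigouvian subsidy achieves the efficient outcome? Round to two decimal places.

Social marginal cost = private MC − MEB = 0.43 + 0.87q.
Set SMC = demand: 0.43 + 0.87q = 79.05 - 3.94q → q* = 16.3451.
The Pigouvian subsidy equals MEB at q*: 5.26 + 1.10×16.3451 = 23.2396.

subsidy = £23.24 per unit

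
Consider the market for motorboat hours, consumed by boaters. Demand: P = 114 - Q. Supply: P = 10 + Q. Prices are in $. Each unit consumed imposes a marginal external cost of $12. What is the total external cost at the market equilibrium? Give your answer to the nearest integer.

Market equilibrium (private): 10 + Q = 114 - Q → Q_m = 52.0000.
Total external cost = MEC × Q_m = 12 × 52.0000 = 624.0000.

$624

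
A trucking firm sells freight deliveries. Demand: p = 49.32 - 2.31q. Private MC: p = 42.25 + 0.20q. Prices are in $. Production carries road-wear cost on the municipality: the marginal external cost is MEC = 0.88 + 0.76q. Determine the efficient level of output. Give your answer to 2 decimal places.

q* = 1.89

Social marginal cost = private MC + MEC = 43.13 + 0.96q.
Set SMC = demand: 43.13 + 0.96q = 49.32 - 2.31q → q* = 1.8930.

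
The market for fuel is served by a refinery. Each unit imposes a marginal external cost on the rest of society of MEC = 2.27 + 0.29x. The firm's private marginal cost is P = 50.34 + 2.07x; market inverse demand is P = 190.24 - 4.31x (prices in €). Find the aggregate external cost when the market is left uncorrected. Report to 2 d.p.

Market equilibrium (private): 50.34 + 2.07x = 190.24 - 4.31x → x_m = 21.9279.
Total external cost = ∫₀^{x_m} (2.27 + 0.29x) dx = 2.27×21.9279 + ½×0.29×21.9279² = 119.4971.

€119.50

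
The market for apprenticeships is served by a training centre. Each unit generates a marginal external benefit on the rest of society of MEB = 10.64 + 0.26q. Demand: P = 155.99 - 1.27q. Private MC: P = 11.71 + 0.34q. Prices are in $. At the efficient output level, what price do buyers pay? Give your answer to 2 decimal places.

Social marginal cost = private MC − MEB = 1.07 + 0.08q.
Set SMC = demand: 1.07 + 0.08q = 155.99 - 1.27q → q* = 114.7556.
Consumer price on the demand curve at q*: 155.99 − 1.27×114.7556 = 10.2504.

P = $10.25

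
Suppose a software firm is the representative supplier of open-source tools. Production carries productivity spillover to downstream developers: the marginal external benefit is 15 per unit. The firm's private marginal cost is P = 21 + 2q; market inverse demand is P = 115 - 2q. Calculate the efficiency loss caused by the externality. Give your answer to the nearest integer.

DWL = 28

Market equilibrium (private): 21 + 2q = 115 - 2q → q_m = 23.5000.
Social marginal cost = private MC − MEB = 6 + 2q.
Set SMC = demand: 6 + 2q = 115 - 2q → q* = 27.2500.
Between q* and q_m the wedge demand − SMC runs linearly from 0 to MEB(q_m), so the loss is a triangle.
DWL = ½ × 3.7500 × 15.0000 = 28.1250.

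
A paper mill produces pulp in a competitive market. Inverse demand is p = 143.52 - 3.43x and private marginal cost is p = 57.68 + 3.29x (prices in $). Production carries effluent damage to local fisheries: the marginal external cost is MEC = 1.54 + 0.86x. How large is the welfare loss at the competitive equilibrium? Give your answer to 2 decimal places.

Market equilibrium (private): 57.68 + 3.29x = 143.52 - 3.43x → x_m = 12.7738.
Social marginal cost = private MC + MEC = 59.22 + 4.15x.
Set SMC = demand: 59.22 + 4.15x = 143.52 - 3.43x → x* = 11.1214.
The welfare-loss triangle has base |x_m − x*| and height MEC(x_m) (the vertical gap between SMC and demand is zero at x* and MEC at x_m).
DWL = ½ × 1.6524 × 12.5255 = 10.3486.

DWL = $10.35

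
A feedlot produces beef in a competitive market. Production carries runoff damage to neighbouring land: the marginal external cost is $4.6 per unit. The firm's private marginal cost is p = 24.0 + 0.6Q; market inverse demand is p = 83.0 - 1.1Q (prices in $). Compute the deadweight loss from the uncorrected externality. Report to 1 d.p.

Market equilibrium (private): 24.0 + 0.6Q = 83.0 - 1.1Q → Q_m = 34.7059.
Social marginal cost = private MC + MEC = 28.6 + 0.6Q.
Set SMC = demand: 28.6 + 0.6Q = 83.0 - 1.1Q → Q* = 32.0000.
Between Q* and Q_m the wedge SMC − demand runs linearly from 0 to MEC(Q_m), so the loss is a triangle.
DWL = ½ × 2.7059 × 4.6000 = 6.2236.

DWL = $6.2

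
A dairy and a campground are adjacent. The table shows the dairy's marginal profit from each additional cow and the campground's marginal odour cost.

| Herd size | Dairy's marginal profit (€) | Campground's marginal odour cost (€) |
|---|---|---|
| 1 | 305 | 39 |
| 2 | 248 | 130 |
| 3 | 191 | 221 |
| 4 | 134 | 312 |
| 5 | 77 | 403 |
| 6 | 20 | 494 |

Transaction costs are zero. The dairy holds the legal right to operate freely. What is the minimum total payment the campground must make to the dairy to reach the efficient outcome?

€422

Left alone the dairy would choose level 6 (marginal profit stays positive).
Efficient level: k* = 2 (marginal profit ≥ marginal odour cost through 2).
The campground must at least cover the dairy's forgone profit from cutting 6→2: 191 + 134 + 77 + 20 = 422.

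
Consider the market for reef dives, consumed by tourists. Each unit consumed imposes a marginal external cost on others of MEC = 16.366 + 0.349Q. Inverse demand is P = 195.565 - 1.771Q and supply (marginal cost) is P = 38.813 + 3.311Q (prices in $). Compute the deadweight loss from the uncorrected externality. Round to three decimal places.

DWL = $67.766

Market equilibrium (private): 38.813 + 3.311Q = 195.565 - 1.771Q → Q_m = 30.8445.
Social marginal benefit = demand − MEC = 179.199 - 2.120Q.
Set SMB = MC: 179.199 - 2.120Q = 38.813 + 3.311Q → Q* = 25.8490.
The loss is the area between SMB and MC from Q* to Q_m; with linear curves that's a triangle of height MEC(Q_m).
DWL = ½ × 4.9955 × 27.1307 = 67.7657.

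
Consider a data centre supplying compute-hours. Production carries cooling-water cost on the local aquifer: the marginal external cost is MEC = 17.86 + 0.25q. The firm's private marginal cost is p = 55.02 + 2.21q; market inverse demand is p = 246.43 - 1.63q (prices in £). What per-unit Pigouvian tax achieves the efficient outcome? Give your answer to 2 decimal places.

tax = £28.47 per unit

Social marginal cost = private MC + MEC = 72.88 + 2.46q.
Set SMC = demand: 72.88 + 2.46q = 246.43 - 1.63q → q* = 42.4328.
The Pigouvian tax equals MEC at q*: 17.86 + 0.25×42.4328 = 28.4682.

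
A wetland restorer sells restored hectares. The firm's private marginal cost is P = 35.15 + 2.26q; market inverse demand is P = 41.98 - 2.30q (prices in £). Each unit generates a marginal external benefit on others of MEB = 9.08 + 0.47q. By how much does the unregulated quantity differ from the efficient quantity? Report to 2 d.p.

Market equilibrium (private): 35.15 + 2.26q = 41.98 - 2.30q → q_m = 1.4978.
Social marginal cost = private MC − MEB = 26.07 + 1.79q.
Set SMC = demand: 26.07 + 1.79q = 41.98 - 2.30q → q* = 3.8900.
Gap = |1.4978 − 3.8900| = 2.3922.

2.39 units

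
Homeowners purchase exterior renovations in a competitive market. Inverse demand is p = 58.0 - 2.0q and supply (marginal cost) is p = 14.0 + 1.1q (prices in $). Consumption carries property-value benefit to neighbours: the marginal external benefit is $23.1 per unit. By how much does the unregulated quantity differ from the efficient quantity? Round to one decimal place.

Market equilibrium (private): 14.0 + 1.1q = 58.0 - 2.0q → q_m = 14.1935.
Social marginal benefit = demand + MEB = 81.1 - 2.0q.
Set SMB = MC: 81.1 - 2.0q = 14.0 + 1.1q → q* = 21.6452.
Gap = |14.1935 − 21.6452| = 7.4517.

7.5 units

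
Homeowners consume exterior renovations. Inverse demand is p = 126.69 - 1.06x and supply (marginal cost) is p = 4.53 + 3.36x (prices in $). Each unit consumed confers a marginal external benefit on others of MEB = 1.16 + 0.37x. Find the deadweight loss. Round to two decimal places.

Market equilibrium (private): 4.53 + 3.36x = 126.69 - 1.06x → x_m = 27.6380.
Social marginal benefit = demand + MEB = 127.85 - 0.69x.
Set SMB = MC: 127.85 - 0.69x = 4.53 + 3.36x → x* = 30.4494.
The welfare-loss triangle has base |x_m − x*| and height MEB(x_m) (the vertical gap between SMB and MC is zero at x* and MEB at x_m).
DWL = ½ × 2.8114 × 11.3861 = 16.0054.

DWL = $16.01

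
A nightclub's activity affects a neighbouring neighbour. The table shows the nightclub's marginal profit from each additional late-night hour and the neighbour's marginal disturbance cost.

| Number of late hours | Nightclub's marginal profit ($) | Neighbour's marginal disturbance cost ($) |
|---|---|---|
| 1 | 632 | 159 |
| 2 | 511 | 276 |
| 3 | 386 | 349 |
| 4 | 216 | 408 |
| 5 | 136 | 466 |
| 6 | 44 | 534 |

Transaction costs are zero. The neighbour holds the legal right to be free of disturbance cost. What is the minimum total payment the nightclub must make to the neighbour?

Efficient level: marginal profit ≥ marginal disturbance cost through level 3, so k* = 3.
With the neighbour holding the right, the nightclub must at least compensate total damage at k*: 159 + 276 + 349 = 784.

$784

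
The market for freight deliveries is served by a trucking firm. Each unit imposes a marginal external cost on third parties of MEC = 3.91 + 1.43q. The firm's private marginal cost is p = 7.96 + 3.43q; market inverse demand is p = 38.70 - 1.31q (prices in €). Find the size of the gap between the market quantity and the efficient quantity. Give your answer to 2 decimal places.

2.14 units

Market equilibrium (private): 7.96 + 3.43q = 38.70 - 1.31q → q_m = 6.4852.
Social marginal cost = private MC + MEC = 11.87 + 4.86q.
Set SMC = demand: 11.87 + 4.86q = 38.70 - 1.31q → q* = 4.3485.
Gap = |6.4852 − 4.3485| = 2.1367.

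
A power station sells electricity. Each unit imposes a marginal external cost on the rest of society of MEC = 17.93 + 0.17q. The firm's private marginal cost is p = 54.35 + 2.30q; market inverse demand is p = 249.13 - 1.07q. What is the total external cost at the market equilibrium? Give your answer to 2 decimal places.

Market equilibrium (private): 54.35 + 2.30q = 249.13 - 1.07q → q_m = 57.7982.
Total external cost = ∫₀^{q_m} (17.93 + 0.17q) dq = 17.93×57.7982 + ½×0.17×57.7982² = 1320.2754.

1320.28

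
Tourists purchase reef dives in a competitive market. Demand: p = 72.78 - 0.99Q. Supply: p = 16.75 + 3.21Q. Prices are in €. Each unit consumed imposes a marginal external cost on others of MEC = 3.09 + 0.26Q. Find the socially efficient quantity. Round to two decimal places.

Q* = 11.87

Social marginal benefit = demand − MEC = 69.69 - 1.25Q.
Set SMB = MC: 69.69 - 1.25Q = 16.75 + 3.21Q → Q* = 11.8700.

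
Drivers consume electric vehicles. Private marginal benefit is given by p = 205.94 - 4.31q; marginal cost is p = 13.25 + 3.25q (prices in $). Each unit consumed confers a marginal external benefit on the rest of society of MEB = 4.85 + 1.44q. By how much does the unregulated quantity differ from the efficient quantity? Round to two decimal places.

6.79 units

Market equilibrium (private): 13.25 + 3.25q = 205.94 - 4.31q → q_m = 25.4881.
Social marginal benefit = demand + MEB = 210.79 - 2.87q.
Set SMB = MC: 210.79 - 2.87q = 13.25 + 3.25q → q* = 32.2778.
Gap = |25.4881 − 32.2778| = 6.7897.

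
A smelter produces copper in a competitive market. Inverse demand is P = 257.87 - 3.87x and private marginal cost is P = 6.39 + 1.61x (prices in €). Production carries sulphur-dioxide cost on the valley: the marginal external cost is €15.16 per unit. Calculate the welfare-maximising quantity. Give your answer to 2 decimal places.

Social marginal cost = private MC + MEC = 21.55 + 1.61x.
Set SMC = demand: 21.55 + 1.61x = 257.87 - 3.87x → x* = 43.1241.

x* = 43.12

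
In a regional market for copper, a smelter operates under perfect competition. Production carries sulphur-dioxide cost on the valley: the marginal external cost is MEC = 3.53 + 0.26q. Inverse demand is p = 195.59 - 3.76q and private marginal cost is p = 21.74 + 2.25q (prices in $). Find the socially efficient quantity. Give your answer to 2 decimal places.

Social marginal cost = private MC + MEC = 25.27 + 2.51q.
Set SMC = demand: 25.27 + 2.51q = 195.59 - 3.76q → q* = 27.1643.

q* = 27.16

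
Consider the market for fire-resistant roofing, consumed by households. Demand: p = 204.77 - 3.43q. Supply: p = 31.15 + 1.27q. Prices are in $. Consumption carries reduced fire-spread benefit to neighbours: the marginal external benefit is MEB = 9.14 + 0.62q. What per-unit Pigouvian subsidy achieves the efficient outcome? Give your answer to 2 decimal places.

subsidy = $36.91 per unit

Social marginal benefit = demand + MEB = 213.91 - 2.81q.
Set SMB = MC: 213.91 - 2.81q = 31.15 + 1.27q → q* = 44.7941.
The Pigouvian subsidy equals MEB at q*: 9.14 + 0.62×44.7941 = 36.9123.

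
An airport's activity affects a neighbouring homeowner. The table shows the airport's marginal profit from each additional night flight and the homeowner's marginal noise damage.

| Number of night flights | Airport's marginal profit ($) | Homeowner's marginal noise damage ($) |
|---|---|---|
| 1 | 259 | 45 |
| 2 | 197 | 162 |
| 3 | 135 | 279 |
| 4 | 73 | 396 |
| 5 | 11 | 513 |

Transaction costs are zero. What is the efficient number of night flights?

Bargaining reaches the level where marginal profit last exceeds marginal noise damage.
That holds through level 2 (197 ≥ 162) but not at 3 (135 < 279).

2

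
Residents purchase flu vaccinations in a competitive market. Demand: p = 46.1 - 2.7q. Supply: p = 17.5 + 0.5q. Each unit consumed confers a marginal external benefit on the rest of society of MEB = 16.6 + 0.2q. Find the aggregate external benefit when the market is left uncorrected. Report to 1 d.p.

Market equilibrium (private): 17.5 + 0.5q = 46.1 - 2.7q → q_m = 8.9375.
Total external benefit = ∫₀^{q_m} (16.6 + 0.2q) dq = 16.6×8.9375 + ½×0.2×8.9375² = 156.3504.

156.4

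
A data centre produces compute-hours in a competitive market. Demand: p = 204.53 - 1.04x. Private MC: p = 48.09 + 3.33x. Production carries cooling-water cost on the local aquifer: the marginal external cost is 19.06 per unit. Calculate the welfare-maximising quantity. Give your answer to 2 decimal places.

Social marginal cost = private MC + MEC = 67.15 + 3.33x.
Set SMC = demand: 67.15 + 3.33x = 204.53 - 1.04x → x* = 31.4371.

x* = 31.44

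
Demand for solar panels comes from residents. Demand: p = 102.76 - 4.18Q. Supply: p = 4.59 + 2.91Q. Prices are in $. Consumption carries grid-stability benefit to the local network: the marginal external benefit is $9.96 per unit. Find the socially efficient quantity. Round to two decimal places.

Q* = 15.25

Social marginal benefit = demand + MEB = 112.72 - 4.18Q.
Set SMB = MC: 112.72 - 4.18Q = 4.59 + 2.91Q → Q* = 15.2511.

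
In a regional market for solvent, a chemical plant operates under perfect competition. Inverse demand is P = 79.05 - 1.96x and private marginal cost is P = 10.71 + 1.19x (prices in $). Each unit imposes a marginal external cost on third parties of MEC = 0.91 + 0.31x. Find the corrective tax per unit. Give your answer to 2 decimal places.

Social marginal cost = private MC + MEC = 11.62 + 1.50x.
Set SMC = demand: 11.62 + 1.50x = 79.05 - 1.96x → x* = 19.4884.
The Pigouvian tax equals MEC at x*: 0.91 + 0.31×19.4884 = 6.9514.

tax = $6.95 per unit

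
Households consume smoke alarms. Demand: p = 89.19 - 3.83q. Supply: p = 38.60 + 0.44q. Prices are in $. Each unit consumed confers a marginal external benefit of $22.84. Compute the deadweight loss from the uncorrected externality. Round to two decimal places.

DWL = $61.08

Market equilibrium (private): 38.60 + 0.44q = 89.19 - 3.83q → q_m = 11.8478.
Social marginal benefit = demand + MEB = 112.03 - 3.83q.
Set SMB = MC: 112.03 - 3.83q = 38.60 + 0.44q → q* = 17.1967.
The loss is the area between SMB and MC from q* to q_m; with linear curves that's a triangle of height MEB(q_m).
DWL = ½ × 5.3489 × 22.8400 = 61.0844.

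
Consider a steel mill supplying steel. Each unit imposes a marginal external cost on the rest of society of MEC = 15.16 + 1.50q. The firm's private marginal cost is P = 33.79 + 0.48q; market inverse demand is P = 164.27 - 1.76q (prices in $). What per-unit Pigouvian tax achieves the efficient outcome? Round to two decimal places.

Social marginal cost = private MC + MEC = 48.95 + 1.98q.
Set SMC = demand: 48.95 + 1.98q = 164.27 - 1.76q → q* = 30.8342.
The Pigouvian tax equals MEC at q*: 15.16 + 1.50×30.8342 = 61.4113.

tax = $61.41 per unit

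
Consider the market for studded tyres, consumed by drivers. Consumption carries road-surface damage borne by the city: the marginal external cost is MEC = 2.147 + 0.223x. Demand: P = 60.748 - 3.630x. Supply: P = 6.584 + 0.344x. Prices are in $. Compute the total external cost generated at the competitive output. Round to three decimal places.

Market equilibrium (private): 6.584 + 0.344x = 60.748 - 3.630x → x_m = 13.6296.
Total external cost = ∫₀^{x_m} (2.147 + 0.223x) dx = 2.147×13.6296 + ½×0.223×13.6296² = 49.9757.

$49.976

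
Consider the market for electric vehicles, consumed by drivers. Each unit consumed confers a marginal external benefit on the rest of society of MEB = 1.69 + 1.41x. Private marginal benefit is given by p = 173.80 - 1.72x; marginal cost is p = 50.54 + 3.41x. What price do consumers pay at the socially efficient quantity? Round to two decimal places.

Social marginal benefit = demand + MEB = 175.49 - 0.31x.
Set SMB = MC: 175.49 - 0.31x = 50.54 + 3.41x → x* = 33.5887.
Consumer price on the demand curve at x*: 173.80 − 1.72×33.5887 = 116.0274.

P = 116.03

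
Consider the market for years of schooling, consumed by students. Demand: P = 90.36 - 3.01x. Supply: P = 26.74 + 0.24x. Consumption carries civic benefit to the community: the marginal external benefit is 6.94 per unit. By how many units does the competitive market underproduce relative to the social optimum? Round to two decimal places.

2.14 units

Market equilibrium (private): 26.74 + 0.24x = 90.36 - 3.01x → x_m = 19.5754.
Social marginal benefit = demand + MEB = 97.30 - 3.01x.
Set SMB = MC: 97.30 - 3.01x = 26.74 + 0.24x → x* = 21.7108.
Gap = |19.5754 − 21.7108| = 2.1354.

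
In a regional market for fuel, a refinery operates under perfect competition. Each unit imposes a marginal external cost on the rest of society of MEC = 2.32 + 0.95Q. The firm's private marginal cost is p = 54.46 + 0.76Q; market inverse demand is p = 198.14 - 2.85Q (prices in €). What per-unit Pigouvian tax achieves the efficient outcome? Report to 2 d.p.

Social marginal cost = private MC + MEC = 56.78 + 1.71Q.
Set SMC = demand: 56.78 + 1.71Q = 198.14 - 2.85Q → Q* = 31.0000.
The Pigouvian tax equals MEC at Q*: 2.32 + 0.95×31.0000 = 31.7700.

tax = €31.77 per unit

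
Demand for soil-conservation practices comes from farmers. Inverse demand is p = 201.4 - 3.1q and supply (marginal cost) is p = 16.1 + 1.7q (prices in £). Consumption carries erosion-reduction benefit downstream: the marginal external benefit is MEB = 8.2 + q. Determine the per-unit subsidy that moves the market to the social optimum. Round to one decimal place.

subsidy = £59.1 per unit

Social marginal benefit = demand + MEB = 209.6 - 2.1q.
Set SMB = MC: 209.6 - 2.1q = 16.1 + 1.7q → q* = 50.9211.
The Pigouvian subsidy equals MEB at q*: 8.2 + 1.0×50.9211 = 59.1211.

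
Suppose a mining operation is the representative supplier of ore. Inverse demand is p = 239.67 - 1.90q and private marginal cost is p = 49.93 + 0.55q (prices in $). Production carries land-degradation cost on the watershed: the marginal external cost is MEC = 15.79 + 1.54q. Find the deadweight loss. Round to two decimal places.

DWL = $2285.70

Market equilibrium (private): 49.93 + 0.55q = 239.67 - 1.90q → q_m = 77.4449.
Social marginal cost = private MC + MEC = 65.72 + 2.09q.
Set SMC = demand: 65.72 + 2.09q = 239.67 - 1.90q → q* = 43.5965.
Height of the DWL triangle at q_m is SMC(q_m) − demand(q_m) = MEC(q_m) = 135.0551.
DWL = ½ × 33.8484 × 135.0551 = 2285.6995.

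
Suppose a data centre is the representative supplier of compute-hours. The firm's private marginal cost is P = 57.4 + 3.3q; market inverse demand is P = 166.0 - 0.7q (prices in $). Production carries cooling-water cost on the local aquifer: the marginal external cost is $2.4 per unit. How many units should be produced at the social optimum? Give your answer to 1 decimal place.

q* = 26.6

Social marginal cost = private MC + MEC = 59.8 + 3.3q.
Set SMC = demand: 59.8 + 3.3q = 166.0 - 0.7q → q* = 26.5500.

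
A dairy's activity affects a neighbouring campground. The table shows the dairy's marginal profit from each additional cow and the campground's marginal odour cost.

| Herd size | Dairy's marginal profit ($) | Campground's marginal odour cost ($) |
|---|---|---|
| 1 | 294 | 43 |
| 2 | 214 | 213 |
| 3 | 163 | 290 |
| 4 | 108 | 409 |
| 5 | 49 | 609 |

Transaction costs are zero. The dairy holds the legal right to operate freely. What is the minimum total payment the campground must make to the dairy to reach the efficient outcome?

Left alone the dairy would choose level 5 (marginal profit stays positive).
Efficient level: k* = 2 (marginal profit ≥ marginal odour cost through 2).
The campground must at least cover the dairy's forgone profit from cutting 5→2: 163 + 108 + 49 = 320.

$320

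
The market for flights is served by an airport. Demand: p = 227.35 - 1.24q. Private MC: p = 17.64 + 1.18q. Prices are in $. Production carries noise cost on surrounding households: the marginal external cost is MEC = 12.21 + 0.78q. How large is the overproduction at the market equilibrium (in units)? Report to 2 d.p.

24.94 units

Market equilibrium (private): 17.64 + 1.18q = 227.35 - 1.24q → q_m = 86.6570.
Social marginal cost = private MC + MEC = 29.85 + 1.96q.
Set SMC = demand: 29.85 + 1.96q = 227.35 - 1.24q → q* = 61.7188.
Gap = |86.6570 − 61.7188| = 24.9382.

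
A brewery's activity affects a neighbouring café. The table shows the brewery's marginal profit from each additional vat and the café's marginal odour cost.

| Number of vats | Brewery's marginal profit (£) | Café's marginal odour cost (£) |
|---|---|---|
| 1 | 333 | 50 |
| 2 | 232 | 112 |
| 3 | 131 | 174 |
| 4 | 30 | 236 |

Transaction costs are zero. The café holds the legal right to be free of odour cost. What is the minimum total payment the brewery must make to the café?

Efficient level: marginal profit ≥ marginal odour cost through level 2, so k* = 2.
With the café holding the right, the brewery must at least compensate total damage at k*: 50 + 112 = 162.

£162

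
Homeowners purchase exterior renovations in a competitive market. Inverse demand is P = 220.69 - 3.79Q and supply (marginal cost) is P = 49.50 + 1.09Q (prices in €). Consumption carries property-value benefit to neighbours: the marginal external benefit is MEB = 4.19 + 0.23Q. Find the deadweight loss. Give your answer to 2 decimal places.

Market equilibrium (private): 49.50 + 1.09Q = 220.69 - 3.79Q → Q_m = 35.0799.
Social marginal benefit = demand + MEB = 224.88 - 3.56Q.
Set SMB = MC: 224.88 - 3.56Q = 49.50 + 1.09Q → Q* = 37.7161.
The loss is the area between SMB and MC from Q* to Q_m; with linear curves that's a triangle of height MEB(Q_m).
DWL = ½ × 2.6362 × 12.2584 = 16.1578.

DWL = €16.16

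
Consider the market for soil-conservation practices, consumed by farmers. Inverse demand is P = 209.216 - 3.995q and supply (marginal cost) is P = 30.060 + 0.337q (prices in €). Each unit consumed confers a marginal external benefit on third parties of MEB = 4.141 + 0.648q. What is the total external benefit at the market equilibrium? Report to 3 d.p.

Market equilibrium (private): 30.060 + 0.337q = 209.216 - 3.995q → q_m = 41.3564.
Total external benefit = ∫₀^{q_m} (4.141 + 0.648q) dq = 4.141×41.3564 + ½×0.648×41.3564² = 725.4108.

€725.411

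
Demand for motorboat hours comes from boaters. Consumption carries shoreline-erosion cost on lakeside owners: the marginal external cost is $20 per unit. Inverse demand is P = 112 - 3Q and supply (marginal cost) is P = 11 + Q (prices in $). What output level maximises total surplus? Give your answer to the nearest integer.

Social marginal benefit = demand − MEC = 92 - 3Q.
Set SMB = MC: 92 - 3Q = 11 + Q → Q* = 20.2500.

Q* = 20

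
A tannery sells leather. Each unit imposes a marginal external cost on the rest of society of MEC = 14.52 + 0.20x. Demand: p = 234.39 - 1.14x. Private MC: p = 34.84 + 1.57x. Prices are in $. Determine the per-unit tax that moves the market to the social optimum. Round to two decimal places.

Social marginal cost = private MC + MEC = 49.36 + 1.77x.
Set SMC = demand: 49.36 + 1.77x = 234.39 - 1.14x → x* = 63.5842.
The Pigouvian tax equals MEC at x*: 14.52 + 0.20×63.5842 = 27.2368.

tax = $27.24 per unit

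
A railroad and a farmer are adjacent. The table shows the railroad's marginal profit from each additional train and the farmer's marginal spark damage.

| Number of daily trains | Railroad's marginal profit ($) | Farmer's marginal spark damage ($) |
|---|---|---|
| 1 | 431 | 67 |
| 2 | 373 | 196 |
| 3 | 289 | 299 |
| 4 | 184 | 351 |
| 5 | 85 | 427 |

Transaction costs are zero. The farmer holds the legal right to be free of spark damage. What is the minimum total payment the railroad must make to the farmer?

Efficient level: marginal profit ≥ marginal spark damage through level 2, so k* = 2.
With the farmer holding the right, the railroad must at least compensate total damage at k*: 67 + 196 = 263.

$263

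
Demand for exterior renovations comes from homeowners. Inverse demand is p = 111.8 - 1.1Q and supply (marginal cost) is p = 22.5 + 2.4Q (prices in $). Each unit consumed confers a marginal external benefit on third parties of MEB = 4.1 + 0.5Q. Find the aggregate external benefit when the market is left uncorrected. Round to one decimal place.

$267.4

Market equilibrium (private): 22.5 + 2.4Q = 111.8 - 1.1Q → Q_m = 25.5143.
Total external benefit = ∫₀^{Q_m} (4.1 + 0.5Q) dQ = 4.1×25.5143 + ½×0.5×25.5143² = 267.3535.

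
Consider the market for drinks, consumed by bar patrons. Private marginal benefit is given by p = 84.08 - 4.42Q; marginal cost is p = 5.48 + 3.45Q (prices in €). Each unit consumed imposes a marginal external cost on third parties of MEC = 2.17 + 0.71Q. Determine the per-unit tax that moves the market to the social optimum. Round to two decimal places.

tax = €8.49 per unit

Social marginal benefit = demand − MEC = 81.91 - 5.13Q.
Set SMB = MC: 81.91 - 5.13Q = 5.48 + 3.45Q → Q* = 8.9079.
The Pigouvian tax equals MEC at Q*: 2.17 + 0.71×8.9079 = 8.4946.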